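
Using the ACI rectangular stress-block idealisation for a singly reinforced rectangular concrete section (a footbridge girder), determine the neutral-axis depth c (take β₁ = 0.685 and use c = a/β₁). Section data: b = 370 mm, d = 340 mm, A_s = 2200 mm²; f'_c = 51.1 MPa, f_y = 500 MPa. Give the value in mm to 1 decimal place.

c ≈ 99.9 mm

T = A_s f_y = 2200 × 500 = 1100000 N = 1100 kN.
Setting C = 0.85 f'_c a b equal to T: a = 1100000/(0.85 × 51.1 × 370) = 68.446 mm.
With β₁ = 0.685, c = a/β₁ = 68.446/0.685 = 99.9 mm.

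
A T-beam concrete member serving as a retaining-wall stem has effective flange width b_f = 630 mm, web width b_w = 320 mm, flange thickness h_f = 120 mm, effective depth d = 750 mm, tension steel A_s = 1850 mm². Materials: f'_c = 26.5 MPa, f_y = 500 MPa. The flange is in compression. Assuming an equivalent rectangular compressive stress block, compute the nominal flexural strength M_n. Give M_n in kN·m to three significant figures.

M_n ≈ 664 kN·m

Tension: T = A_s f_y = 1850 × 500 = 925000 N.
Try a within the flange: a = T/(0.85 f'_c b_f) = 925000/(0.85 × 26.5 × 630) = 65.18 mm.
Since a = 65.18 ≤ h_f = 120 mm, the stress block lies entirely in the flange; analyse as a rectangular beam of width b_f.
M_n = T(d − a/2) = 925000 × (750 − 32.59) = 663.60 × 10⁶ N·mm.
M_n = 663.60 kN·m.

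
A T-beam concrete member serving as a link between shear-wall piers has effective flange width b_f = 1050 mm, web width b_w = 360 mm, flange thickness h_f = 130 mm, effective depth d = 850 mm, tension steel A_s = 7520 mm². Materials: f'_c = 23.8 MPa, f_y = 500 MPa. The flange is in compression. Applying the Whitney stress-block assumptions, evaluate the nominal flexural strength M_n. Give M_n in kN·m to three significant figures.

M_n ≈ 2820 kN·m

Tension: T = A_s f_y = 7520 × 500 = 3760000 N.
Try a within the flange: a = T/(0.85 f'_c b_f) = 3760000/(0.85 × 23.8 × 1050) = 177.01 mm.
a = 177.01 > h_f = 130 mm: the block extends into the web. Split into flange-overhang and web parts.
C_f = 0.85 f'_c (b_f − b_w) h_f = 0.85 × 23.8 × (1050 − 360) × 130 = 1814631 N.
Remaining web compression depth: a_w = (T − C_f)/(0.85 f'_c b_w) = (3760000 − 1814631)/(0.85 × 23.8 × 360) = 267.12 mm.
M_n = C_f(d − h_f/2) + (T − C_f)(d − a_w/2) = 1814631 × (850 − 65) + 1945369 × (850 − 133.56) = 1424.49 + 1393.74 = 2818.23 × 10⁶ N·mm.
M_n = 2818.23 kN·m.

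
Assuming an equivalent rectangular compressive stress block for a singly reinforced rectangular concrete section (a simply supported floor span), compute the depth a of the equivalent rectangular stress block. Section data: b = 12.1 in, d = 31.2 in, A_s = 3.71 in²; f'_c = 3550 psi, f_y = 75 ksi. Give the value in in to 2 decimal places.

a ≈ 7.62 in

T = A_s f_y = 3.71 × 75 = 278.25 kips.
a = T/(0.85 f'_c b) = 278.25/(0.85 × 3.55 × 12.1) = 7.62 in.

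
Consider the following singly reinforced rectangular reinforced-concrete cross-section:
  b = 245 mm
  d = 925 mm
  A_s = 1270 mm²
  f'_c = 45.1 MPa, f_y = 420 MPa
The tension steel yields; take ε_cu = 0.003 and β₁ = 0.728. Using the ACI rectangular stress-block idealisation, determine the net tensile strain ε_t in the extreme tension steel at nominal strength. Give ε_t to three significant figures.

ε_t ≈ 0.0326

a = A_s f_y/(0.85 f'_c b) = 56.79 mm.
β₁ = 0.728, so c = a/β₁ = 56.79/0.728 = 78.01 mm.
From the linear strain diagram with ε_cu = 0.003: ε_t = 0.003 (d − c)/c = 0.003 × (925 − 78.01)/78.01 = 0.0326.
Since ε_t ≥ 0.005, the section is tension-controlled.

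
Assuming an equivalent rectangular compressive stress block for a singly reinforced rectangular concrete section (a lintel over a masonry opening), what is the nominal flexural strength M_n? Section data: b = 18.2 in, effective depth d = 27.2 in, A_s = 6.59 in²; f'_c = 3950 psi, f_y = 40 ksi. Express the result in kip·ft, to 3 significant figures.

M_n ≈ 550 kip·ft

T = A_s f_y = 6.59 × 40 = 263.6 kips.
a = T/(0.85 f'_c b) = 263.6/(0.85 × 3.95 × 18.2) = 4.314 in.
M_n = T(d − a/2) = 263.6 × (27.2 − 2.157) = 6601.3 kip·in = 6601.3/12 = 550.11 kip·ft.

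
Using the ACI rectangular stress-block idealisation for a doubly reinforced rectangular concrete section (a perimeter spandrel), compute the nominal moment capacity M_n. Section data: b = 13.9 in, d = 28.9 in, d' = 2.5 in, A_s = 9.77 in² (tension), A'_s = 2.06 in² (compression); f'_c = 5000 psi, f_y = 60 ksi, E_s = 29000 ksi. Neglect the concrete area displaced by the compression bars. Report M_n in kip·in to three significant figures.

M_n ≈ 14800 kip·in

Assume both steels yield.
a = (A_s − A'_s) f_y/(0.85 f'_c b) = (9.77 − 2.06) × 60/(0.85 × 5 × 13.9) = 7.831 in.
c = a/β₁ = 7.831/0.8 = 9.789 in; ε'_s = 0.003(c − d')/c = 0.0022 ≥ ε_y = 0.0021, so the compression steel yields.
M_n = (A_s − A'_s) f_y (d − a/2) + A'_s f_y (d − d') = 462.6 × (28.9 − 3.9155) + 123.6 × (28.9 − 2.5) = 11557.8 + 3263.0 = 14820.8 kip·in.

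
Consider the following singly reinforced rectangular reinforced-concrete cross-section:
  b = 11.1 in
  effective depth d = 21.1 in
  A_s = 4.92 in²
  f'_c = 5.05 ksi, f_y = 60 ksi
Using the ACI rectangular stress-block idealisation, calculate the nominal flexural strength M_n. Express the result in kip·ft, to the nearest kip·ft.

T = A_s f_y = 4.92 × 60 = 295.2 kips.
a = T/(0.85 f'_c b) = 295.2/(0.85 × 5.05 × 11.1) = 6.196 in.
M_n = T(d − a/2) = 295.2 × (21.1 − 3.098) = 5314.2 kip·in = 5314.2/12 = 442.85 kip·ft.

M_n ≈ 443 kip·ft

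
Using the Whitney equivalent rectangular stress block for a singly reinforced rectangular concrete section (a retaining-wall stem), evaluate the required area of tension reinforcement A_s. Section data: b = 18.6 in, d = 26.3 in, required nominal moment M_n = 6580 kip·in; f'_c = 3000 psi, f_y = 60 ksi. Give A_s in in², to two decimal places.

From M_n = 0.85 f'_c a b (d − a/2):
a = d − √(d² − 2M_n/(0.85 f'_c b)) = 26.3 − √(26.3² − 2 × 6580/(0.85 × 3 × 18.6)) = 5.947 in.
A_s = 0.85 f'_c a b / f_y = 0.85 × 3 × 5.947 × 18.6 / 60 = 4.701 in².

A_s ≈ 4.70 in²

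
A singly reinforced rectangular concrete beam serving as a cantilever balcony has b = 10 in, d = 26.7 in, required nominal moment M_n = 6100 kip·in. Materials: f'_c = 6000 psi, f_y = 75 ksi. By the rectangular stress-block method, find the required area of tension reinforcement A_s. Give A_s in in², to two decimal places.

A_s ≈ 3.36 in²

From M_n = 0.85 f'_c a b (d − a/2):
a = d − √(d² − 2M_n/(0.85 f'_c b)) = 26.7 − √(26.7² − 2 × 6100/(0.85 × 6 × 10)) = 4.936 in.
A_s = 0.85 f'_c a b / f_y = 0.85 × 6 × 4.936 × 10 / 75 = 3.356 in².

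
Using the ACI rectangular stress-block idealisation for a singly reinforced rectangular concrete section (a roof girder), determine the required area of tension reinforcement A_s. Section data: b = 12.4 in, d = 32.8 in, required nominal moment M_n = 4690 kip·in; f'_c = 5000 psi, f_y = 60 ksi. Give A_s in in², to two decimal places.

A_s ≈ 2.49 in²

From M_n = 0.85 f'_c a b (d − a/2):
a = d − √(d² − 2M_n/(0.85 f'_c b)) = 32.8 − √(32.8² − 2 × 4690/(0.85 × 5 × 12.4)) = 2.836 in.
A_s = 0.85 f'_c a b / f_y = 0.85 × 5 × 2.836 × 12.4 / 60 = 2.491 in².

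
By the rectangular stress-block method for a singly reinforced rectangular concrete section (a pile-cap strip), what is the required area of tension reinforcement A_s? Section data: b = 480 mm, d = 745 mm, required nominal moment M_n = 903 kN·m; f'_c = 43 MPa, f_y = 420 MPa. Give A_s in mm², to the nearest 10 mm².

With M_n = 0.85 f'_c a b (d − a/2), solve the quadratic for a:
a = d − √(d² − 2M_n/(0.85 f'_c b)) = 745 − √(745² − 2 × 903×10⁶/(0.85 × 43 × 480)) = 72.63 mm.
A_s = 0.85 f'_c a b / f_y = 0.85 × 43 × 72.63 × 480 / 420 = 3033.9 mm².

A_s ≈ 3030 mm²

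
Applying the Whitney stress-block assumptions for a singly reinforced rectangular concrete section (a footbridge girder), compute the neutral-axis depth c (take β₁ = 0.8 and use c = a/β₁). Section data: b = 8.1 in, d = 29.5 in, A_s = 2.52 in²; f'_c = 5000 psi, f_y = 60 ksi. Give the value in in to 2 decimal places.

c ≈ 5.49 in

T = A_s f_y = 2.52 × 60 = 151.2 kips.
a = T/(0.85 f'_c b) = 151.2/(0.85 × 5 × 8.1) = 4.3922 in.
With β₁ = 0.8, c = a/β₁ = 4.3922/0.8 = 5.49 in.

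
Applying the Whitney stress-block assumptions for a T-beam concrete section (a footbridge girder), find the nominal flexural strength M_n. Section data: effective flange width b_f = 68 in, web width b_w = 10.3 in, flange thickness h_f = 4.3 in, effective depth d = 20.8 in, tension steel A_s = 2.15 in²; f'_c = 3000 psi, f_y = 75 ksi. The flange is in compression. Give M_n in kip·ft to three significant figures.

Tension: T = A_s f_y = 2.15 × 75 = 161.25 kips.
Try a within the flange: a = T/(0.85 f'_c b_f) = 161.25/(0.85 × 3 × 68) = 0.930 in.
Since a = 0.930 ≤ h_f = 4.3 in, the stress block lies entirely in the flange; analyse as a rectangular beam of width b_f.
M_n = T(d − a/2) = 161.25 × (20.8 − 0.465) = 3279.0 kip·in.
M_n = 3279.0/12 = 273.25 kip·ft.

M_n ≈ 273 kip·ft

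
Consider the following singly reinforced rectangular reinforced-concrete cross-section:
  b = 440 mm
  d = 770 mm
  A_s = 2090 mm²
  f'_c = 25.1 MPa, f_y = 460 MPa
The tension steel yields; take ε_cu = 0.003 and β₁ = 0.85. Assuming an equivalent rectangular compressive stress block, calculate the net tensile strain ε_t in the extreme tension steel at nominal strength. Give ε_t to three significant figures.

a = A_s f_y/(0.85 f'_c b) = 102.41 mm.
β₁ = 0.85, so c = a/β₁ = 102.41/0.85 = 120.48 mm.
From the linear strain diagram with ε_cu = 0.003: ε_t = 0.003 (d − c)/c = 0.003 × (770 − 120.48)/120.48 = 0.0162.
Since ε_t ≥ 0.005, the section is tension-controlled.

ε_t ≈ 0.0162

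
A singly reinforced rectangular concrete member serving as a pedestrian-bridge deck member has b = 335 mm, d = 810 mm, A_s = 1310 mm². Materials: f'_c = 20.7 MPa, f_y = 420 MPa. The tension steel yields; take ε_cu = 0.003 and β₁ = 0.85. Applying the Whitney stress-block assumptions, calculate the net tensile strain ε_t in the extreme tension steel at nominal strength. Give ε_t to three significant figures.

a = A_s f_y/(0.85 f'_c b) = 93.34 mm.
β₁ = 0.85, so c = a/β₁ = 93.34/0.85 = 109.81 mm.
From the linear strain diagram with ε_cu = 0.003: ε_t = 0.003 (d − c)/c = 0.003 × (810 − 109.81)/109.81 = 0.0191.
Since ε_t ≥ 0.005, the section is tension-controlled.

ε_t ≈ 0.0191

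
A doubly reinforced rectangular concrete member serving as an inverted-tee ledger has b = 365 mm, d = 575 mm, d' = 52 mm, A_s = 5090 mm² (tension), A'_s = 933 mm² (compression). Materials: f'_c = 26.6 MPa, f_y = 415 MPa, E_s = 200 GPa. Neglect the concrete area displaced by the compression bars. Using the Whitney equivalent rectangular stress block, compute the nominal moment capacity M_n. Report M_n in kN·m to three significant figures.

Assume both tension and compression steel yield.
Net tension couple steel: A_s − A'_s = 4157 mm².
a = (A_s − A'_s) f_y / (0.85 f'_c b) = 1725155/(0.85 × 26.6 × 365) = 209.04 mm.
c = a/β₁ = 209.04/0.85 = 245.93 mm; ε'_s = 0.003(c − d')/c = 0.0024 ≥ f_y/E_s = 0.0021, so compression steel does yield.
M_n = (A_s − A'_s) f_y (d − a/2) + A'_s f_y (d − d') = [1725155 × (575 − 104.52) + 387195 × (575 − 52)] × 10⁻⁶ = 811.65 + 202.50 = 1014.15 kN·m.

M_n ≈ 1010 kN·m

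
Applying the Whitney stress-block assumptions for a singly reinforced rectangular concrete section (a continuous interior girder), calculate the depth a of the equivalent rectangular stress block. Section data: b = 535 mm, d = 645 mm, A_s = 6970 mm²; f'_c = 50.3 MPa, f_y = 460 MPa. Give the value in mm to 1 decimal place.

T = A_s f_y = 6970 × 460 = 3206200 N = 3206.2 kN.
Setting C = 0.85 f'_c a b equal to T: a = 3206200/(0.85 × 50.3 × 535) = 140.2 mm.

a ≈ 140.2 mm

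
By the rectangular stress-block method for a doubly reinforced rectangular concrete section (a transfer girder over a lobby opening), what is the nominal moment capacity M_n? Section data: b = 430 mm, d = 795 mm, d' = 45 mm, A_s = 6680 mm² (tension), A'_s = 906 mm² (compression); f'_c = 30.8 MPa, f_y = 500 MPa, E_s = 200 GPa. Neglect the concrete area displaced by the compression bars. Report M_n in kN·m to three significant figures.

M_n ≈ 2260 kN·m

Assume both tension and compression steel yield.
Net tension couple steel: A_s − A'_s = 5774 mm².
a = (A_s − A'_s) f_y / (0.85 f'_c b) = 2887000/(0.85 × 30.8 × 430) = 256.45 mm.
c = a/β₁ = 256.45/0.83 = 308.98 mm; ε'_s = 0.003(c − d')/c = 0.0026 ≥ f_y/E_s = 0.0025, so compression steel does yield.
M_n = (A_s − A'_s) f_y (d − a/2) + A'_s f_y (d − d') = [2887000 × (795 − 128.225) + 453000 × (795 − 45)] × 10⁻⁶ = 1924.98 + 339.75 = 2264.73 kN·m.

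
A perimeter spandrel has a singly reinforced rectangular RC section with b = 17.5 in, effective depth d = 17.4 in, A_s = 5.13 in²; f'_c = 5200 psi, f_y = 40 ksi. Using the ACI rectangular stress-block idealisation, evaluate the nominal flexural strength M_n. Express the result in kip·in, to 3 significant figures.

M_n ≈ 3300 kip·in

T = A_s f_y = 5.13 × 40 = 205.2 kips.
a = T/(0.85 f'_c b) = 205.2/(0.85 × 5.2 × 17.5) = 2.653 in.
M_n = T(d − a/2) = 205.2 × (17.4 − 1.3265) = 3298.3 kip·in.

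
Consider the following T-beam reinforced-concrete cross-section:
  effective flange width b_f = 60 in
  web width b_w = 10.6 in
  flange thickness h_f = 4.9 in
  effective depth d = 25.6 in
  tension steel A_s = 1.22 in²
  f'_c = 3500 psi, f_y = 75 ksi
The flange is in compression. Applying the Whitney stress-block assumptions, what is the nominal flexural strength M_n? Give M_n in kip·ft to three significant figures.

M_n ≈ 193 kip·ft

Tension: T = A_s f_y = 1.22 × 75 = 91.5 kips.
Try a within the flange: a = T/(0.85 f'_c b_f) = 91.5/(0.85 × 3.5 × 60) = 0.513 in.
Since a = 0.513 ≤ h_f = 4.9 in, the stress block lies entirely in the flange; analyse as a rectangular beam of width b_f.
M_n = T(d − a/2) = 91.5 × (25.6 − 0.2565) = 2318.9 kip·in.
M_n = 2318.9/12 = 193.24 kip·ft.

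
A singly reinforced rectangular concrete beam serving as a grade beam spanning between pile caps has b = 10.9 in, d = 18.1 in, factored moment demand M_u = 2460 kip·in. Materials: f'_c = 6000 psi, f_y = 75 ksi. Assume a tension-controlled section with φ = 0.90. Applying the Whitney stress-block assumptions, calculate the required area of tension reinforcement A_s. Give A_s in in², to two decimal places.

A_s ≈ 2.19 in²

M_n = M_u/φ = 2460/0.90 = 2733.33 kip·in.
From M_n = 0.85 f'_c a b (d − a/2):
a = d − √(d² − 2M_n/(0.85 f'_c b)) = 18.1 − √(18.1² − 2 × 2733.33/(0.85 × 6 × 10.9)) = 2.958 in.
A_s = 0.85 f'_c a b / f_y = 0.85 × 6 × 2.958 × 10.9 / 75 = 2.192 in².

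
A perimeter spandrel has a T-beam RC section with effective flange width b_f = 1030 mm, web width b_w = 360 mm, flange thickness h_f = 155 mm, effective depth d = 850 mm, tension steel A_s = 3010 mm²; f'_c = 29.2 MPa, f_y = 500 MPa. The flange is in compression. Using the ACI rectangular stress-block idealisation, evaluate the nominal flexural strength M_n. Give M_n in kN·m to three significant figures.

M_n ≈ 1230 kN·m

Tension: T = A_s f_y = 3010 × 500 = 1505000 N.
Try a within the flange: a = T/(0.85 f'_c b_f) = 1505000/(0.85 × 29.2 × 1030) = 58.87 mm.
Since a = 58.87 ≤ h_f = 155 mm, the stress block lies entirely in the flange; analyse as a rectangular beam of width b_f.
M_n = T(d − a/2) = 1505000 × (850 − 29.435) = 1234.95 × 10⁶ N·mm.
M_n = 1234.95 kN·m.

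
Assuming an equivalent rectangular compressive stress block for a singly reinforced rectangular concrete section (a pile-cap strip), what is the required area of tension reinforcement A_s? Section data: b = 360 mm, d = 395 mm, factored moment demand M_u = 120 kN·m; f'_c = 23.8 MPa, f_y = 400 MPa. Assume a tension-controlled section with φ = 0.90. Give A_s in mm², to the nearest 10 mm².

M_n = M_u/φ = 120/0.90 = 133.333 kN·m.
With M_n = 0.85 f'_c a b (d − a/2), solve the quadratic for a:
a = d − √(d² − 2M_n/(0.85 f'_c b)) = 395 − √(395² − 2 × 133.333×10⁶/(0.85 × 23.8 × 360)) = 49.44 mm.
A_s = 0.85 f'_c a b / f_y = 0.85 × 23.8 × 49.44 × 360 / 400 = 900.2 mm².

A_s ≈ 900 mm²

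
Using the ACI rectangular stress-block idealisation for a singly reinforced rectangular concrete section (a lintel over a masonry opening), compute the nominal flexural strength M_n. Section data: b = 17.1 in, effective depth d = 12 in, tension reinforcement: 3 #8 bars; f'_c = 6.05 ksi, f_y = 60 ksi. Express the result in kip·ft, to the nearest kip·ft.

M_n ≈ 133 kip·ft

A_s = 3 × 0.79 = 2.37 in².
T = A_s f_y = 2.37 × 60 = 142.2 kips.
a = T/(0.85 f'_c b) = 142.2/(0.85 × 6.05 × 17.1) = 1.617 in.
M_n = T(d − a/2) = 142.2 × (12 − 0.8085) = 1591.4 kip·in = 1591.4/12 = 132.62 kip·ft.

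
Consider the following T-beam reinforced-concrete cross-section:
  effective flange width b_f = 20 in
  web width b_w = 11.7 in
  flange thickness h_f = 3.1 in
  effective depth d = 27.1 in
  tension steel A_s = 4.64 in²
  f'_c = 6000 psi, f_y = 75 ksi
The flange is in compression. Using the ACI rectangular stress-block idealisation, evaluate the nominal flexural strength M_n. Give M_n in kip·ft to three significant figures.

Tension: T = A_s f_y = 4.64 × 75 = 348 kips.
Try a within the flange: a = T/(0.85 f'_c b_f) = 348/(0.85 × 6 × 20) = 3.412 in.
a = 3.412 > h_f = 3.1 in: the block extends into the web. Split into flange-overhang and web parts.
C_f = 0.85 f'_c (b_f − b_w) h_f = 0.85 × 6 × (20 − 11.7) × 3.1 = 131.2 kips.
Remaining web compression depth: a_w = (T − C_f)/(0.85 f'_c b_w) = (348 − 131.2)/(0.85 × 6 × 11.7) = 3.633 in.
M_n = C_f(d − h_f/2) + (T − C_f)(d − a_w/2) = 131.2 × (27.1 − 1.55) + 216.8 × (27.1 − 1.8165) = 3352.2 + 5481.5 = 8833.7 kip·in.
M_n = 8833.7/12 = 736.14 kip·ft.

M_n ≈ 736 kip·ft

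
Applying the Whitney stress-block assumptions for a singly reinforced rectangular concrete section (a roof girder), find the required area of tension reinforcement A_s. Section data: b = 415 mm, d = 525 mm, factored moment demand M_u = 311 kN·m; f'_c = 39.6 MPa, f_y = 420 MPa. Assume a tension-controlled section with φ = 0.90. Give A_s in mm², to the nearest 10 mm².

M_n = M_u/φ = 311/0.90 = 345.556 kN·m.
With M_n = 0.85 f'_c a b (d − a/2), solve the quadratic for a:
a = d − √(d² − 2M_n/(0.85 f'_c b)) = 525 − √(525² − 2 × 345.556×10⁶/(0.85 × 39.6 × 415)) = 49.45 mm.
A_s = 0.85 f'_c a b / f_y = 0.85 × 39.6 × 49.45 × 415 / 420 = 1644.7 mm².

A_s ≈ 1640 mm²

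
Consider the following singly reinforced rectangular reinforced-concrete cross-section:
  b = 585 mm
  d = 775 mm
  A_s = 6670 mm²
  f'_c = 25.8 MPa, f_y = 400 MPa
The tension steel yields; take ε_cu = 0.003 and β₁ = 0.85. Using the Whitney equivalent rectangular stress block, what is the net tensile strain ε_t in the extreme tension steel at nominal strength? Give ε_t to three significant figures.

ε_t ≈ 0.00650

a = A_s f_y/(0.85 f'_c b) = 207.97 mm.
β₁ = 0.85, so c = a/β₁ = 207.97/0.85 = 244.67 mm.
From the linear strain diagram with ε_cu = 0.003: ε_t = 0.003 (d − c)/c = 0.003 × (775 − 244.67)/244.67 = 0.00650.
Since ε_t ≥ 0.005, the section is tension-controlled.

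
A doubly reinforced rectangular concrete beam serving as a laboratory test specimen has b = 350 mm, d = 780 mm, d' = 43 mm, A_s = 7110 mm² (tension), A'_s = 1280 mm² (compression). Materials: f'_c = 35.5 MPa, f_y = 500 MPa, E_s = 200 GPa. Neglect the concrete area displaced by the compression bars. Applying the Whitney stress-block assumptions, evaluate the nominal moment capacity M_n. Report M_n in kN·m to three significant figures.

Assume both tension and compression steel yield.
Net tension couple steel: A_s − A'_s = 5830 mm².
a = (A_s − A'_s) f_y / (0.85 f'_c b) = 2915000/(0.85 × 35.5 × 350) = 276.01 mm.
c = a/β₁ = 276.01/0.796 = 346.75 mm; ε'_s = 0.003(c − d')/c = 0.0026 ≥ f_y/E_s = 0.0025, so compression steel does yield.
M_n = (A_s − A'_s) f_y (d − a/2) + A'_s f_y (d − d') = [2915000 × (780 − 138.005) + 640000 × (780 − 43)] × 10⁻⁶ = 1871.42 + 471.68 = 2343.10 kN·m.

M_n ≈ 2340 kN·m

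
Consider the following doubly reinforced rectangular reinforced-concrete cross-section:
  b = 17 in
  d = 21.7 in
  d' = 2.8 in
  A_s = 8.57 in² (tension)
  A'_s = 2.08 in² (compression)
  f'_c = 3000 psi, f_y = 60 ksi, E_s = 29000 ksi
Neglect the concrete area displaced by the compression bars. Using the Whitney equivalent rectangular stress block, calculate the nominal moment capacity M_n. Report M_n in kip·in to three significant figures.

Assume both steels yield.
a = (A_s − A'_s) f_y/(0.85 f'_c b) = (8.57 − 2.08) × 60/(0.85 × 3 × 17) = 8.983 in.
c = a/β₁ = 8.983/0.85 = 10.568 in; ε'_s = 0.003(c − d')/c = 0.0022 ≥ ε_y = 0.0021, so the compression steel yields.
M_n = (A_s − A'_s) f_y (d − a/2) + A'_s f_y (d − d') = 389.4 × (21.7 − 4.4915) + 124.8 × (21.7 − 2.8) = 6701.0 + 2358.7 = 9059.7 kip·in.

M_n ≈ 9060 kip·in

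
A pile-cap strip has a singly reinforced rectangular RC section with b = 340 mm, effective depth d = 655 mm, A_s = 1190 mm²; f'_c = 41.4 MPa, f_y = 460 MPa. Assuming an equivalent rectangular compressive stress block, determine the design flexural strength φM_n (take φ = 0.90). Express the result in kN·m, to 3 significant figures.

φM_n ≈ 311 kN·m

T = A_s f_y = 1190 × 460 = 547400 N = 547.4 kN.
From C = T: a = T/(0.85 f'_c b) = 547400/(0.85 × 41.4 × 340) = 45.75 mm.
M_n = T(d − a/2) = 547.4 kN × (655 − 22.875) mm = 346.03 kN·m.
φM_n = 0.90 × 346.03 = 311.43 kN·m.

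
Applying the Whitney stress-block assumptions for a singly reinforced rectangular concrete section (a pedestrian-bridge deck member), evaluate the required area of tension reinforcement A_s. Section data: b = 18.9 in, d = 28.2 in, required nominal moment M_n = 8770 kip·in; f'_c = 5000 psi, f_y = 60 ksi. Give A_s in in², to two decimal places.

A_s ≈ 5.60 in²

From M_n = 0.85 f'_c a b (d − a/2):
a = d − √(d² − 2M_n/(0.85 f'_c b)) = 28.2 − √(28.2² − 2 × 8770/(0.85 × 5 × 18.9)) = 4.182 in.
A_s = 0.85 f'_c a b / f_y = 0.85 × 5 × 4.182 × 18.9 / 60 = 5.599 in².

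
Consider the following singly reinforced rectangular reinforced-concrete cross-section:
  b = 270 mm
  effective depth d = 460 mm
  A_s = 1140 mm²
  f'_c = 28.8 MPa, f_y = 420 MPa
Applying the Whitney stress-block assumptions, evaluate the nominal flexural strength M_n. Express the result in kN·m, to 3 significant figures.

M_n ≈ 203 kN·m

T = A_s f_y = 1140 × 420 = 478800 N = 478.8 kN.
From C = T: a = T/(0.85 f'_c b) = 478800/(0.85 × 28.8 × 270) = 72.44 mm.
M_n = T(d − a/2) = 478.8 kN × (460 − 36.22) mm = 202.91 kN·m.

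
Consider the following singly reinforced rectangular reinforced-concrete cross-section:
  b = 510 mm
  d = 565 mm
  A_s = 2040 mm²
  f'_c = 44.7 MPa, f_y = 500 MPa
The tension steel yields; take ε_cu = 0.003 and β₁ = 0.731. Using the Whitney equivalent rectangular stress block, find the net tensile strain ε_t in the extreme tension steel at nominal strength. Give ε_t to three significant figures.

a = A_s f_y/(0.85 f'_c b) = 52.64 mm.
β₁ = 0.731, so c = a/β₁ = 52.64/0.731 = 72.01 mm.
From the linear strain diagram with ε_cu = 0.003: ε_t = 0.003 (d − c)/c = 0.003 × (565 − 72.01)/72.01 = 0.0205.
Since ε_t ≥ 0.005, the section is tension-controlled.

ε_t ≈ 0.0205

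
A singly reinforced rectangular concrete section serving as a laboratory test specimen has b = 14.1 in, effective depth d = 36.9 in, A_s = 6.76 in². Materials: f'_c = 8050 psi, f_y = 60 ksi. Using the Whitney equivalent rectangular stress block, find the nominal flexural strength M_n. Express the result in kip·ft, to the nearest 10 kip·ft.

M_n ≈ 1180 kip·ft

T = A_s f_y = 6.76 × 60 = 405.6 kips.
a = T/(0.85 f'_c b) = 405.6/(0.85 × 8.05 × 14.1) = 4.204 in.
M_n = T(d − a/2) = 405.6 × (36.9 − 2.102) = 14114.1 kip·in = 14114.1/12 = 1176.18 kip·ft.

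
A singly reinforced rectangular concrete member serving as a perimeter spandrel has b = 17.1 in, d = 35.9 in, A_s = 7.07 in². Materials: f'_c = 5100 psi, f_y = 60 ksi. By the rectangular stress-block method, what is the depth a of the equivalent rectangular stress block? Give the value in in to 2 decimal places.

a ≈ 5.72 in

T = A_s f_y = 7.07 × 60 = 424.2 kips.
a = T/(0.85 f'_c b) = 424.2/(0.85 × 5.1 × 17.1) = 5.72 in.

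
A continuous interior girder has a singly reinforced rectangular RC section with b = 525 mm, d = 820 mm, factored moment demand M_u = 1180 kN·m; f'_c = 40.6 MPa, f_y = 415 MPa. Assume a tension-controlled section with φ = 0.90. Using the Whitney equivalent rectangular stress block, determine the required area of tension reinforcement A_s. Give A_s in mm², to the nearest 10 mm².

M_n = M_u/φ = 1180/0.90 = 1311.11 kN·m.
With M_n = 0.85 f'_c a b (d − a/2), solve the quadratic for a:
a = d − √(d² − 2M_n/(0.85 f'_c b)) = 820 − √(820² − 2 × 1311.11×10⁶/(0.85 × 40.6 × 525)) = 93.59 mm.
A_s = 0.85 f'_c a b / f_y = 0.85 × 40.6 × 93.59 × 525 / 415 = 4085.9 mm².

A_s ≈ 4090 mm²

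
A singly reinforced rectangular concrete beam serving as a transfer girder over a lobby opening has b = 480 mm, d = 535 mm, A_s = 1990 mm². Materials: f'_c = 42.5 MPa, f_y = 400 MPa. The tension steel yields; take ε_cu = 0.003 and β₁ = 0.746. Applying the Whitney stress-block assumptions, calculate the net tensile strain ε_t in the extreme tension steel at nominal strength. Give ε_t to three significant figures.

ε_t ≈ 0.0231

a = A_s f_y/(0.85 f'_c b) = 45.91 mm.
β₁ = 0.746, so c = a/β₁ = 45.91/0.746 = 61.54 mm.
From the linear strain diagram with ε_cu = 0.003: ε_t = 0.003 (d − c)/c = 0.003 × (535 − 61.54)/61.54 = 0.0231.
Since ε_t ≥ 0.005, the section is tension-controlled.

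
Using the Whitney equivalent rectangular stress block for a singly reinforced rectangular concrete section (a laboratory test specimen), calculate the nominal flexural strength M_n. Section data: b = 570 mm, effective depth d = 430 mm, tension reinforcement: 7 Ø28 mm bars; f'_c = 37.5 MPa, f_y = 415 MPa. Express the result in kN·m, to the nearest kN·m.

A_s = 7 × 616 = 4312 mm².
T = A_s f_y = 4312 × 415 = 1789480 N = 1789.48 kN.
From C = T: a = T/(0.85 f'_c b) = 1789480/(0.85 × 37.5 × 570) = 98.49 mm.
M_n = T(d − a/2) = 1789.48 kN × (430 − 49.245) mm = 681.35 kN·m.

M_n ≈ 681 kN·m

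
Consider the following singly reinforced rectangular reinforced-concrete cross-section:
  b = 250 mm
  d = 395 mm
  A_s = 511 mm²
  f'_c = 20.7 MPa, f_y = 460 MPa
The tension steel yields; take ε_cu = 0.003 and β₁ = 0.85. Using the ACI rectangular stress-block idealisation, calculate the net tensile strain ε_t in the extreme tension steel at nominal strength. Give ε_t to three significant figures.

a = A_s f_y/(0.85 f'_c b) = 53.44 mm.
β₁ = 0.85, so c = a/β₁ = 53.44/0.85 = 62.87 mm.
From the linear strain diagram with ε_cu = 0.003: ε_t = 0.003 (d − c)/c = 0.003 × (395 − 62.87)/62.87 = 0.0158.
Since ε_t ≥ 0.005, the section is tension-controlled.

ε_t ≈ 0.0158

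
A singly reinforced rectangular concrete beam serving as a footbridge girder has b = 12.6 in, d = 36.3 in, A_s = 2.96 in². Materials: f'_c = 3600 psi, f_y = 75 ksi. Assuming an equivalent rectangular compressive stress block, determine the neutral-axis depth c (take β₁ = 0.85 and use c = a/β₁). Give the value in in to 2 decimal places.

c ≈ 6.77 in

T = A_s f_y = 2.96 × 75 = 222 kips.
a = T/(0.85 f'_c b) = 222/(0.85 × 3.6 × 12.6) = 5.7579 in.
With β₁ = 0.85, c = a/β₁ = 5.7579/0.85 = 6.77 in.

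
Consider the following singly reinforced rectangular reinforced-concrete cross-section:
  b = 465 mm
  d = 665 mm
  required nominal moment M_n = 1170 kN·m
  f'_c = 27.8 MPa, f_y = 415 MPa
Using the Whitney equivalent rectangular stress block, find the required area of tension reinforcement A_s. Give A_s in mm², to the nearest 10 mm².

A_s ≈ 4930 mm²

With M_n = 0.85 f'_c a b (d − a/2), solve the quadratic for a:
a = d − √(d² − 2M_n/(0.85 f'_c b)) = 665 − √(665² − 2 × 1170×10⁶/(0.85 × 27.8 × 465)) = 186.18 mm.
A_s = 0.85 f'_c a b / f_y = 0.85 × 27.8 × 186.18 × 465 / 415 = 4929.5 mm².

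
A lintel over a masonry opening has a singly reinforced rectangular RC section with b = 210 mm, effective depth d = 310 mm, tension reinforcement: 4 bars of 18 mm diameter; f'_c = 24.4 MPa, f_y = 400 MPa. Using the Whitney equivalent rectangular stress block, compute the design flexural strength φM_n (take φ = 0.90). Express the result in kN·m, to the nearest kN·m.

A_s = 4 × 254 = 1016 mm².
T = A_s f_y = 1016 × 400 = 406400 N = 406.4 kN.
From C = T: a = T/(0.85 f'_c b) = 406400/(0.85 × 24.4 × 210) = 93.31 mm.
M_n = T(d − a/2) = 406.4 kN × (310 − 46.655) mm = 107.02 kN·m.
φM_n = 0.90 × 107.02 = 96.32 kN·m.

φM_n ≈ 96 kN·m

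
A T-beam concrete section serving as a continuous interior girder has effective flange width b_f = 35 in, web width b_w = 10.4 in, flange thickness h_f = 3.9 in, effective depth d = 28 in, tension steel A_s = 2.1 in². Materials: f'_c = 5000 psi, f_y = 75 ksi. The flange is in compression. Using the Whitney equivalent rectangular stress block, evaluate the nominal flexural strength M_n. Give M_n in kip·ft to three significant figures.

Tension: T = A_s f_y = 2.1 × 75 = 157.5 kips.
Try a within the flange: a = T/(0.85 f'_c b_f) = 157.5/(0.85 × 5 × 35) = 1.059 in.
Since a = 1.059 ≤ h_f = 3.9 in, the stress block lies entirely in the flange; analyse as a rectangular beam of width b_f.
M_n = T(d − a/2) = 157.5 × (28 − 0.5295) = 4326.6 kip·in.
M_n = 4326.6/12 = 360.55 kip·ft.

M_n ≈ 361 kip·ft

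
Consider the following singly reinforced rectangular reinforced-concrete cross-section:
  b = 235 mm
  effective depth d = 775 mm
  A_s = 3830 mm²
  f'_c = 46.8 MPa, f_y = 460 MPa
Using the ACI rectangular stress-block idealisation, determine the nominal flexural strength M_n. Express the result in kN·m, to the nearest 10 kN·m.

T = A_s f_y = 3830 × 460 = 1761800 N = 1761.8 kN.
From C = T: a = T/(0.85 f'_c b) = 1761800/(0.85 × 46.8 × 235) = 188.46 mm.
M_n = T(d − a/2) = 1761.8 kN × (775 − 94.23) mm = 1199.38 kN·m.

M_n ≈ 1200 kN·m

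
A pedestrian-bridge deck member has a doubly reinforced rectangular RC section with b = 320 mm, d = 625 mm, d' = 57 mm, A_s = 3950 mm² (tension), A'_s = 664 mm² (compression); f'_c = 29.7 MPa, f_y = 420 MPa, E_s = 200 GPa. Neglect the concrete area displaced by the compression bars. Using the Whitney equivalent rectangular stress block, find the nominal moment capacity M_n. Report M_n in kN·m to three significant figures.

Assume both tension and compression steel yield.
Net tension couple steel: A_s − A'_s = 3286 mm².
a = (A_s − A'_s) f_y / (0.85 f'_c b) = 1380120/(0.85 × 29.7 × 320) = 170.84 mm.
c = a/β₁ = 170.84/0.838 = 203.87 mm; ε'_s = 0.003(c − d')/c = 0.0022 ≥ f_y/E_s = 0.0021, so compression steel does yield.
M_n = (A_s − A'_s) f_y (d − a/2) + A'_s f_y (d − d') = [1380120 × (625 − 85.42) + 278880 × (625 − 57)] × 10⁻⁶ = 744.69 + 158.40 = 903.09 kN·m.

M_n ≈ 903 kN·m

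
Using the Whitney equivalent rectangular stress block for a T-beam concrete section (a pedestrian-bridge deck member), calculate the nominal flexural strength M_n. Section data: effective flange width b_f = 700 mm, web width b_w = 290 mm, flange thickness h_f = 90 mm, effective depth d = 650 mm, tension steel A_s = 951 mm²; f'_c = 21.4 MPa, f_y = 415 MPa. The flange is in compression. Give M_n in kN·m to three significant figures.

Tension: T = A_s f_y = 951 × 415 = 394665 N.
Try a within the flange: a = T/(0.85 f'_c b_f) = 394665/(0.85 × 21.4 × 700) = 31.00 mm.
Since a = 31.00 ≤ h_f = 90 mm, the stress block lies entirely in the flange; analyse as a rectangular beam of width b_f.
M_n = T(d − a/2) = 394665 × (650 − 15.5) = 250.41 × 10⁶ N·mm.
M_n = 250.41 kN·m.

M_n ≈ 250 kN·m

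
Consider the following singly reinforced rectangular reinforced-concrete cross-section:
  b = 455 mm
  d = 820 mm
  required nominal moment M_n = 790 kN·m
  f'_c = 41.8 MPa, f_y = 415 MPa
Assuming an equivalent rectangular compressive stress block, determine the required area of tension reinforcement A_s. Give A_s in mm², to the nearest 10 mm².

With M_n = 0.85 f'_c a b (d − a/2), solve the quadratic for a:
a = d − √(d² − 2M_n/(0.85 f'_c b)) = 820 − √(820² − 2 × 790×10⁶/(0.85 × 41.8 × 455)) = 61.93 mm.
A_s = 0.85 f'_c a b / f_y = 0.85 × 41.8 × 61.93 × 455 / 415 = 2412.5 mm².

A_s ≈ 2410 mm²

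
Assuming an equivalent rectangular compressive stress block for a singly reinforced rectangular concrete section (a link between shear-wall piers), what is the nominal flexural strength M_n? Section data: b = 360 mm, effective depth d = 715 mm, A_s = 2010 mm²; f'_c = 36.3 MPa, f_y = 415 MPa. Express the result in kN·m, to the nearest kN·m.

T = A_s f_y = 2010 × 415 = 834150 N = 834.15 kN.
From C = T: a = T/(0.85 f'_c b) = 834150/(0.85 × 36.3 × 360) = 75.10 mm.
M_n = T(d − a/2) = 834.15 kN × (715 − 37.55) mm = 565.09 kN·m.

M_n ≈ 565 kN·m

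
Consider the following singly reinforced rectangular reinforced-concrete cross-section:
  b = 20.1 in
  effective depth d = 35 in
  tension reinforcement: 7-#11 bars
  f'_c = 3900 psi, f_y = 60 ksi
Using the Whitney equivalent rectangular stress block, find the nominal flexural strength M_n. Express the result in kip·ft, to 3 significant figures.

A_s = 7 × 1.56 = 10.92 in².
T = A_s f_y = 10.92 × 60 = 655.2 kips.
a = T/(0.85 f'_c b) = 655.2/(0.85 × 3.9 × 20.1) = 9.833 in.
M_n = T(d − a/2) = 655.2 × (35 − 4.9165) = 19710.7 kip·in = 19710.7/12 = 1642.56 kip·ft.

M_n ≈ 1640 kip·ft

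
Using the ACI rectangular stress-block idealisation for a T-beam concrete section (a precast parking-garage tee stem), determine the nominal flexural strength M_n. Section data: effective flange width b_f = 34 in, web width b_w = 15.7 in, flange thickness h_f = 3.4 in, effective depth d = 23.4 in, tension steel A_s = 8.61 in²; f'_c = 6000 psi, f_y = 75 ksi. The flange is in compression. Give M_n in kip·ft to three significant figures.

M_n ≈ 1160 kip·ft

Tension: T = A_s f_y = 8.61 × 75 = 645.75 kips.
Try a within the flange: a = T/(0.85 f'_c b_f) = 645.75/(0.85 × 6 × 34) = 3.724 in.
a = 3.724 > h_f = 3.4 in: the block extends into the web. Split into flange-overhang and web parts.
C_f = 0.85 f'_c (b_f − b_w) h_f = 0.85 × 6 × (34 − 15.7) × 3.4 = 317.3 kips.
Remaining web compression depth: a_w = (T − C_f)/(0.85 f'_c b_w) = (645.75 − 317.3)/(0.85 × 6 × 15.7) = 4.102 in.
M_n = C_f(d − h_f/2) + (T − C_f)(d − a_w/2) = 317.3 × (23.4 − 1.7) + 328.45 × (23.4 − 2.051) = 6885.4 + 7012.1 = 13897.5 kip·in.
M_n = 13897.5/12 = 1158.13 kip·ft.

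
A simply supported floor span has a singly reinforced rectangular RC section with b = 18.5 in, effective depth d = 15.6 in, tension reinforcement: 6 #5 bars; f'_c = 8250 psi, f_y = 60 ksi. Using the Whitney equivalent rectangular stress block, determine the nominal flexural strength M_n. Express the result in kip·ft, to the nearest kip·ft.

M_n ≈ 141 kip·ft

A_s = 6 × 0.31 = 1.86 in².
T = A_s f_y = 1.86 × 60 = 111.6 kips.
a = T/(0.85 f'_c b) = 111.6/(0.85 × 8.25 × 18.5) = 0.860 in.
M_n = T(d − a/2) = 111.6 × (15.6 − 0.43) = 1693.0 kip·in = 1693.0/12 = 141.08 kip·ft.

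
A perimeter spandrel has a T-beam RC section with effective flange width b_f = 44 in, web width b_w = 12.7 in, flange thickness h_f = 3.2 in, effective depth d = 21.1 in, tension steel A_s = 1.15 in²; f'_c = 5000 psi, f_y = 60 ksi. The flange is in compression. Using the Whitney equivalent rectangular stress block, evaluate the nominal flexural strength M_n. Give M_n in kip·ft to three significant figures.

M_n ≈ 120 kip·ft

Tension: T = A_s f_y = 1.15 × 60 = 69 kips.
Try a within the flange: a = T/(0.85 f'_c b_f) = 69/(0.85 × 5 × 44) = 0.369 in.
Since a = 0.369 ≤ h_f = 3.2 in, the stress block lies entirely in the flange; analyse as a rectangular beam of width b_f.
M_n = T(d − a/2) = 69 × (21.1 − 0.1845) = 1443.2 kip·in.
M_n = 1443.2/12 = 120.27 kip·ft.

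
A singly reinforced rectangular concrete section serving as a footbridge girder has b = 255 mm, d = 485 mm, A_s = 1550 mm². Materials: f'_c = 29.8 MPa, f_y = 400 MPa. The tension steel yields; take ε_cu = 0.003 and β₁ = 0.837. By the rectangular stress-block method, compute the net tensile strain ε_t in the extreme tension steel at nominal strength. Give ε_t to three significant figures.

a = A_s f_y/(0.85 f'_c b) = 95.99 mm.
β₁ = 0.837, so c = a/β₁ = 95.99/0.837 = 114.68 mm.
From the linear strain diagram with ε_cu = 0.003: ε_t = 0.003 (d − c)/c = 0.003 × (485 − 114.68)/114.68 = 0.00969.
Since ε_t ≥ 0.005, the section is tension-controlled.

ε_t ≈ 0.00969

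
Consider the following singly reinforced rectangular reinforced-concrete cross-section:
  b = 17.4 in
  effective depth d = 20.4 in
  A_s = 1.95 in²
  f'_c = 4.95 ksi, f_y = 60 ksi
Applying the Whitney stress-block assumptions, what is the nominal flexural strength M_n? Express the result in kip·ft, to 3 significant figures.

M_n ≈ 191 kip·ft

T = A_s f_y = 1.95 × 60 = 117 kips.
a = T/(0.85 f'_c b) = 117/(0.85 × 4.95 × 17.4) = 1.598 in.
M_n = T(d − a/2) = 117 × (20.4 − 0.799) = 2293.3 kip·in = 2293.3/12 = 191.11 kip·ft.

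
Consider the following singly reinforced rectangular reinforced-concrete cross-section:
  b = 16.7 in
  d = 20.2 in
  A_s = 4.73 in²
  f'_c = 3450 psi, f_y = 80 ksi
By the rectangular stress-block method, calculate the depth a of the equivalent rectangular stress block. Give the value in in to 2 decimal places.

a ≈ 7.73 in

T = A_s f_y = 4.73 × 80 = 378.4 kips.
a = T/(0.85 f'_c b) = 378.4/(0.85 × 3.45 × 16.7) = 7.73 in.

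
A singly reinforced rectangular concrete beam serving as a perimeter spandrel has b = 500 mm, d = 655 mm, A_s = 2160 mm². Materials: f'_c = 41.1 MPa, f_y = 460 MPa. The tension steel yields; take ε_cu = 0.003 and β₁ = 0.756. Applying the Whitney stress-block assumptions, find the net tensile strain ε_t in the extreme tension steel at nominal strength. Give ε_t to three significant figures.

a = A_s f_y/(0.85 f'_c b) = 56.88 mm.
β₁ = 0.756, so c = a/β₁ = 56.88/0.756 = 75.24 mm.
From the linear strain diagram with ε_cu = 0.003: ε_t = 0.003 (d − c)/c = 0.003 × (655 − 75.24)/75.24 = 0.0231.
Since ε_t ≥ 0.005, the section is tension-controlled.

ε_t ≈ 0.0231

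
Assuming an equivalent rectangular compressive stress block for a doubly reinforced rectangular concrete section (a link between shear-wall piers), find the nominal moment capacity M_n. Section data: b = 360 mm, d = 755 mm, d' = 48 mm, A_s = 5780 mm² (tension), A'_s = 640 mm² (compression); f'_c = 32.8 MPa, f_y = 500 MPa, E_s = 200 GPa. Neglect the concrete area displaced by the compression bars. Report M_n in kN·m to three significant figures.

M_n ≈ 1840 kN·m

Assume both tension and compression steel yield.
Net tension couple steel: A_s − A'_s = 5140 mm².
a = (A_s − A'_s) f_y / (0.85 f'_c b) = 2570000/(0.85 × 32.8 × 360) = 256.06 mm.
c = a/β₁ = 256.06/0.816 = 313.80 mm; ε'_s = 0.003(c − d')/c = 0.0025 ≥ f_y/E_s = 0.0025, so compression steel does yield.
M_n = (A_s − A'_s) f_y (d − a/2) + A'_s f_y (d − d') = [2570000 × (755 − 128.03) + 320000 × (755 − 48)] × 10⁻⁶ = 1611.31 + 226.24 = 1837.55 kN·m.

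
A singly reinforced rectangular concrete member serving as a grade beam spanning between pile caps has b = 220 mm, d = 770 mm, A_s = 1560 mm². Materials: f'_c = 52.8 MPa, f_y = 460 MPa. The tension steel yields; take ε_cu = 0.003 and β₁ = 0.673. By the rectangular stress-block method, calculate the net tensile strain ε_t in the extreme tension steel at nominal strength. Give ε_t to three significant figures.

a = A_s f_y/(0.85 f'_c b) = 72.68 mm.
β₁ = 0.673, so c = a/β₁ = 72.68/0.673 = 107.99 mm.
From the linear strain diagram with ε_cu = 0.003: ε_t = 0.003 (d − c)/c = 0.003 × (770 − 107.99)/107.99 = 0.0184.
Since ε_t ≥ 0.005, the section is tension-controlled.

ε_t ≈ 0.0184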